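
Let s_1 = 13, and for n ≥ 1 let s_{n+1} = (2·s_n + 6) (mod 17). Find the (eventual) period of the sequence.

8

Listing terms: s_1 = 13, s_2 = 15, s_3 = 2, s_4 = 10, s_5 = 9, s_6 = 7, s_7 = 3, s_8 = 12, s_9 = 13.
The sequence repeats with period 8.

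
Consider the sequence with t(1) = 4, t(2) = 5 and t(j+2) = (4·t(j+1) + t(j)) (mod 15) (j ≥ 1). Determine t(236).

t(1) = 4, t(2) = 5, t(3) = 9, t(4) = 11, t(5) = 8, t(6) = 13, t(7) = 0, t(8) = 13, t(9) = 7, t(10) = 11, t(11) = 6, t(12) = 5, t(13) = 11, t(14) = 4, t(15) = 12, t(16) = 7, t(17) = 10, t(18) = 2, t(19) = 3, t(20) = 14, t(21) = 14, t(22) = 10, t(23) = 9, t(24) = 1, t(25) = 13, t(26) = 8, t(27) = 0, t(28) = 8, t(29) = 2, t(30) = 1, t(31) = 6, t(32) = 10, t(33) = 1, t(34) = 14, t(35) = 12, t(36) = 2, t(37) = 5, t(38) = 7, t(39) = 3, t(40) = 4, t(41) = 4, t(42) = 5.
The sequence repeats with period 40.
So t(236) = t(1 + ((236-1) mod 40)) = t(36) = 2.

2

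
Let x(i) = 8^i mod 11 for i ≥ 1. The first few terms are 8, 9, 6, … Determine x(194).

4

x(1) = 8, x(2) = 9, x(3) = 6, x(4) = 4, x(5) = 10, x(6) = 3, x(7) = 2, x(8) = 5, x(9) = 7, x(10) = 1, x(11) = 8.
The sequence repeats with period 10.
(194 - 1) mod 10 = 3, so x(194) = x(4) = 4.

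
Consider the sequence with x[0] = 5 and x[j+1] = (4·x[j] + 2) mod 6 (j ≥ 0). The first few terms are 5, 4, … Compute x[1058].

Computing terms: x[0] = 5,  x[1] = 4,  x[2] = 0,  x[3] = 2,  x[4] = 4.
Since x[4] = x[1] = 4, the sequence is eventually periodic: after a pre-period of length 1 it cycles with period 3.
For j ≥ 1, x[j] depends only on (j - 1) mod 3. (1058 - 1) mod 3 = 1, so x[1058] = x[2] = 0.

0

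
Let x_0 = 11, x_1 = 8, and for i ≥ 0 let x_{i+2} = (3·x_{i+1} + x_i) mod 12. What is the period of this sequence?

6

Computing terms: x_0 = 11,  x_1 = 8,  x_2 = 11,  x_3 = 5,  x_4 = 2,  x_5 = 11,  x_6 = 11,  x_7 = 8.
Since (x_6, x_7) = (x_0, x_1) = (11, 8) (two consecutive terms determine the rest), the sequence is periodic with period 6.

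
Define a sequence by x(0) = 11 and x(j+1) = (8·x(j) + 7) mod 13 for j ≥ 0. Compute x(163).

We have x(0) = 11,  x(1) = 4,  x(2) = 0,  x(3) = 7,  x(4) = 11.
Since x(4) = x(0) = 11, the sequence is periodic with period 4.
(163 - 0) mod 4 = 3, so x(163) = x(3) = 7.

7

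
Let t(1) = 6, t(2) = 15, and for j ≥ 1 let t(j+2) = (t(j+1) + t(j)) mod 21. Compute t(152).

Computing terms: t(1) = 6; t(2) = 15; t(3) = 0; t(4) = 15; t(5) = 15; t(6) = 9; t(7) = 3; t(8) = 12; t(9) = 15; t(10) = 6; t(11) = 0; t(12) = 6; t(13) = 6; t(14) = 12; t(15) = 18; t(16) = 9; t(17) = 6; t(18) = 15.
The sequence repeats with period 16.
(152 - 1) mod 16 = 7, so t(152) = t(8) = 12.

12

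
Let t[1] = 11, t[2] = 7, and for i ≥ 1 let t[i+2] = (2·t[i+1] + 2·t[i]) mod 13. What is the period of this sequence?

Listing terms: t[1] = 11; t[2] = 7; t[3] = 10; t[4] = 8; t[5] = 10; t[6] = 10; t[7] = 1; t[8] = 9; t[9] = 7; t[10] = 6; t[11] = 0; t[12] = 12; t[13] = 11; t[14] = 7.
The sequence repeats with period 12.

12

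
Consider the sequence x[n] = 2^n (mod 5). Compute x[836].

Listing terms: x[0] = 1, x[1] = 2, x[2] = 4, x[3] = 3, x[4] = 1.
The sequence repeats with period 4.
(836 - 0) mod 4 = 0, so x[836] = x[0] = 1.

1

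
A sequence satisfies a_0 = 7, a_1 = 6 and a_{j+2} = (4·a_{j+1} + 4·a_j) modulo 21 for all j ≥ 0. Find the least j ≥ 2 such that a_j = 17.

Listing terms: a_0 = 7,  a_1 = 6,  a_2 = 10,  a_3 = 1,  a_4 = 2,  a_5 = 12,  a_6 = 14,  a_7 = 20,  a_8 = 10,  a_9 = 15,  a_{10} = 16,  a_{11} = 19,  a_{12} = 14,  a_{13} = 6,  a_{14} = 17,  a_{15} = 8,  a_{16} = 16,  a_{17} = 12,  a_{18} = 7,  a_{19} = 13,  a_{20} = 17,  a_{21} = 15,  a_{22} = 2,  a_{23} = 5,  a_{24} = 7,  a_{25} = 6.
The sequence repeats with period 24.
The value 17 first appears (with j ≥ 2) at a_{14}.

14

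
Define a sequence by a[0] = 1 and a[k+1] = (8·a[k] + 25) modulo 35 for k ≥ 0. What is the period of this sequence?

Listing terms: a[0] = 1, a[1] = 33, a[2] = 9, a[3] = 27, a[4] = 31, a[5] = 28, a[6] = 4, a[7] = 22, a[8] = 26, a[9] = 23, a[10] = 34, a[11] = 17, a[12] = 21, a[13] = 18, a[14] = 29, a[15] = 12, a[16] = 16, a[17] = 13, a[18] = 24, a[19] = 7, a[20] = 11, a[21] = 8, a[22] = 19, a[23] = 2, a[24] = 6, a[25] = 3, a[26] = 14, a[27] = 32, a[28] = 1.
Since a[28] = a[0] = 1, the sequence is periodic with period 28.

28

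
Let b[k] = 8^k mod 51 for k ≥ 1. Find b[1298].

b[1] = 8; b[2] = 13; b[3] = 2; b[4] = 16; b[5] = 26; b[6] = 4; b[7] = 32; b[8] = 1; b[9] = 8.
Since b[9] = b[1] = 8, the sequence is periodic with period 8.
So b[1298] = b[1 + ((1298-1) mod 8)] = b[2] = 13.

13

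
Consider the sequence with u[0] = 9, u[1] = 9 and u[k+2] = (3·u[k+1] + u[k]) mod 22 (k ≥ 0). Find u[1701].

13

Listing terms: u[0] = 9; u[1] = 9; u[2] = 14; u[3] = 7; u[4] = 13; u[5] = 2; u[6] = 19; u[7] = 15; u[8] = 20; u[9] = 9; u[10] = 3; u[11] = 18; u[12] = 13; u[13] = 13; u[14] = 8; u[15] = 15; u[16] = 9; u[17] = 20; u[18] = 3; u[19] = 7; u[20] = 2; u[21] = 13; u[22] = 19; u[23] = 4; u[24] = 9; u[25] = 9.
Since (u[24], u[25]) = (u[0], u[1]) = (9, 9) (two consecutive terms determine the rest), the sequence is periodic with period 24.
So u[1701] = u[0 + ((1701-0) mod 24)] = u[21] = 13.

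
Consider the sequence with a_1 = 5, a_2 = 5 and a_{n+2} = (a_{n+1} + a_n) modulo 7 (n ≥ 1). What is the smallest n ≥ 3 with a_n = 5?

6

Computing terms: a_1 = 5; a_2 = 5; a_3 = 3; a_4 = 1; a_5 = 4; a_6 = 5; a_7 = 2; a_8 = 0; a_9 = 2; a_{10} = 2; a_{11} = 4; a_{12} = 6; a_{13} = 3; a_{14} = 2; a_{15} = 5; a_{16} = 0; a_{17} = 5; a_{18} = 5.
The sequence repeats with period 16.
The value 5 first appears (with n ≥ 3) at a_6.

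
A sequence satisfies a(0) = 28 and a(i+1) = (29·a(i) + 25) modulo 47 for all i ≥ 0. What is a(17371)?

32

a(0) = 28; a(1) = 38; a(2) = 46; a(3) = 43; a(4) = 3; a(5) = 18; a(6) = 30; a(7) = 2; a(8) = 36; a(9) = 35; a(10) = 6; a(11) = 11; a(12) = 15; a(13) = 37; a(14) = 17; a(15) = 1; a(16) = 7; a(17) = 40; a(18) = 10; a(19) = 33; a(20) = 42; a(21) = 21; a(22) = 23; a(23) = 34; a(24) = 24; a(25) = 16; a(26) = 19; a(27) = 12; a(28) = 44; a(29) = 32; a(30) = 13; a(31) = 26; a(32) = 27; a(33) = 9; a(34) = 4; a(35) = 0; a(36) = 25; a(37) = 45; a(38) = 14; a(39) = 8; a(40) = 22; a(41) = 5; a(42) = 29; a(43) = 20; a(44) = 41; a(45) = 39; a(46) = 28.
The sequence repeats with period 46.
So a(17371) = a(0 + ((17371-0) mod 46)) = a(29) = 32.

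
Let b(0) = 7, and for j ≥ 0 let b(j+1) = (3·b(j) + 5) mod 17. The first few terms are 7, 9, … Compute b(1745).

9

We have b(0) = 7; b(1) = 9; b(2) = 15; b(3) = 16; b(4) = 2; b(5) = 11; b(6) = 4; b(7) = 0; b(8) = 5; b(9) = 3; b(10) = 14; b(11) = 13; b(12) = 10; b(13) = 1; b(14) = 8; b(15) = 12; b(16) = 7.
Since b(16) = b(0) = 7, the sequence is periodic with period 16.
So b(1745) = b(0 + ((1745-0) mod 16)) = b(1) = 9.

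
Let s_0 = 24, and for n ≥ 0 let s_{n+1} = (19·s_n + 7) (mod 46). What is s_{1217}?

23

s_0 = 24,  s_1 = 3,  s_2 = 18,  s_3 = 27,  s_4 = 14,  s_5 = 43,  s_6 = 42,  s_7 = 23,  s_8 = 30,  s_9 = 25,  s_{10} = 22,  s_{11} = 11,  s_{12} = 32,  s_{13} = 17,  s_{14} = 8,  s_{15} = 21,  s_{16} = 38,  s_{17} = 39,  s_{18} = 12,  s_{19} = 5,  s_{20} = 10,  s_{21} = 13,  s_{22} = 24.
The sequence repeats with period 22.
(1217 - 0) mod 22 = 7, so s_{1217} = s_7 = 23.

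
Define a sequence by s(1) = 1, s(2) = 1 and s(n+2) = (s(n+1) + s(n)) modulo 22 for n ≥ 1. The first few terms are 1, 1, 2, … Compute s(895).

5

Computing terms: s(1) = 1,  s(2) = 1,  s(3) = 2,  s(4) = 3,  s(5) = 5,  s(6) = 8,  s(7) = 13,  s(8) = 21,  s(9) = 12,  s(10) = 11,  s(11) = 1,  s(12) = 12,  s(13) = 13,  s(14) = 3,  s(15) = 16,  s(16) = 19,  s(17) = 13,  s(18) = 10,  s(19) = 1,  s(20) = 11,  s(21) = 12,  s(22) = 1,  s(23) = 13,  s(24) = 14,  s(25) = 5,  s(26) = 19,  s(27) = 2,  s(28) = 21,  s(29) = 1,  s(30) = 0,  s(31) = 1,  s(32) = 1.
Since (s(31), s(32)) = (s(1), s(2)) = (1, 1) (two consecutive terms determine the rest), the sequence is periodic with period 30.
So s(895) = s(1 + ((895-1) mod 30)) = s(25) = 5.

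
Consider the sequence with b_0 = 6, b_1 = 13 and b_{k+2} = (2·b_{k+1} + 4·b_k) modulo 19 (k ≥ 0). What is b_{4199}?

Listing terms: b_0 = 6, b_1 = 13, b_2 = 12, b_3 = 0, b_4 = 10, b_5 = 1, b_6 = 4, b_7 = 12, b_8 = 2, b_9 = 14, b_{10} = 17, b_{11} = 14, b_{12} = 1, b_{13} = 1, b_{14} = 6, b_{15} = 16, b_{16} = 18, b_{17} = 5, b_{18} = 6, b_{19} = 13.
Since (b_{18}, b_{19}) = (b_0, b_1) = (6, 13) (two consecutive terms determine the rest), the sequence is periodic with period 18.
So b_{4199} = b_{0 + ((4199-0) mod 18)} = b_5 = 1.

1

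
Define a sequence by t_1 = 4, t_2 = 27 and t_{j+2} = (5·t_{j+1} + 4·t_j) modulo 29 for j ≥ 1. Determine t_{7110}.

5

Listing terms: t_1 = 4, t_2 = 27, t_3 = 6, t_4 = 22, t_5 = 18, t_6 = 4, t_7 = 5, t_8 = 12, t_9 = 22, t_{10} = 13, t_{11} = 8, t_{12} = 5, t_{13} = 28, t_{14} = 15, t_{15} = 13, t_{16} = 9, t_{17} = 10, t_{18} = 28, t_{19} = 6, t_{20} = 26, t_{21} = 9, t_{22} = 4, t_{23} = 27.
The sequence repeats with period 21.
So t_{7110} = t_{1 + ((7110-1) mod 21)} = t_{12} = 5.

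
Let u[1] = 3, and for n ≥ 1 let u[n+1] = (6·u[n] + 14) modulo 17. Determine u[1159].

13

u[1] = 3; u[2] = 15; u[3] = 2; u[4] = 9; u[5] = 0; u[6] = 14; u[7] = 13; u[8] = 7; u[9] = 5; u[10] = 10; u[11] = 6; u[12] = 16; u[13] = 8; u[14] = 11; u[15] = 12; u[16] = 1; u[17] = 3.
The sequence repeats with period 16.
(1159 - 1) mod 16 = 6, so u[1159] = u[7] = 13.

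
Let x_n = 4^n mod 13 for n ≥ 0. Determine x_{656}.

x_0 = 1, x_1 = 4, x_2 = 3, x_3 = 12, x_4 = 9, x_5 = 10, x_6 = 1.
Since x_6 = x_0 = 1, the sequence is periodic with period 6.
(656 - 0) mod 6 = 2, so x_{656} = x_2 = 3.

3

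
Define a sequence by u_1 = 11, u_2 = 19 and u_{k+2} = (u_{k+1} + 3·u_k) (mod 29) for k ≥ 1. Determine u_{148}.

u_1 = 11,  u_2 = 19,  u_3 = 23,  u_4 = 22,  u_5 = 4,  u_6 = 12,  u_7 = 24,  u_8 = 2,  u_9 = 16,  u_{10} = 22,  u_{11} = 12,  u_{12} = 20,  u_{13} = 27,  u_{14} = 0,  u_{15} = 23,  u_{16} = 23,  u_{17} = 5,  u_{18} = 16,  u_{19} = 2,  u_{20} = 21,  u_{21} = 27,  u_{22} = 3,  u_{23} = 26,  u_{24} = 6,  u_{25} = 26,  u_{26} = 15,  u_{27} = 6,  u_{28} = 22,  u_{29} = 11,  u_{30} = 19.
Since (u_{29}, u_{30}) = (u_1, u_2) = (11, 19) (two consecutive terms determine the rest), the sequence is periodic with period 28.
So u_{148} = u_{1 + ((148-1) mod 28)} = u_8 = 2.

2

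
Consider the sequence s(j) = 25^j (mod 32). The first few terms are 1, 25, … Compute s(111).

We have s(0) = 1,  s(1) = 25,  s(2) = 17,  s(3) = 9,  s(4) = 1.
The sequence repeats with period 4.
(111 - 0) mod 4 = 3, so s(111) = s(3) = 9.

9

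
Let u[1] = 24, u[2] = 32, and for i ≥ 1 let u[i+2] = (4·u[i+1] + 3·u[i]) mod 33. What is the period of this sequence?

40

We have u[1] = 24, u[2] = 32, u[3] = 2, u[4] = 5, u[5] = 26, u[6] = 20, u[7] = 26, u[8] = 32, u[9] = 8, u[10] = 29, u[11] = 8, u[12] = 20, u[13] = 5, u[14] = 14, u[15] = 5, u[16] = 29, u[17] = 32, u[18] = 17, u[19] = 32, u[20] = 14, u[21] = 20, u[22] = 23, u[23] = 20, u[24] = 17, u[25] = 29, u[26] = 2, u[27] = 29, u[28] = 23, u[29] = 14, u[30] = 26, u[31] = 14, u[32] = 2, u[33] = 17, u[34] = 8, u[35] = 17, u[36] = 26, u[37] = 23, u[38] = 5, u[39] = 23, u[40] = 8, u[41] = 2, u[42] = 32, u[43] = 2.
Since (u[42], u[43]) = (u[2], u[3]) = (32, 2) (two consecutive terms determine the rest), the sequence is eventually periodic: after a pre-period of length 1 it cycles with period 40.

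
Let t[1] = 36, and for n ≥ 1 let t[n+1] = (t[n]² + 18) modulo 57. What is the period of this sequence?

3

Computing terms: t[1] = 36, t[2] = 3, t[3] = 27, t[4] = 6, t[5] = 54, t[6] = 27.
Since t[6] = t[3] = 27, the sequence is eventually periodic: after a pre-period of length 2 it cycles with period 3.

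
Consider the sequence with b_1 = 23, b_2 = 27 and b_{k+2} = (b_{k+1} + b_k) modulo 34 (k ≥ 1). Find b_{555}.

We have b_1 = 23,  b_2 = 27,  b_3 = 16,  b_4 = 9,  b_5 = 25,  b_6 = 0,  b_7 = 25,  b_8 = 25,  b_9 = 16,  b_{10} = 7,  b_{11} = 23,  b_{12} = 30,  b_{13} = 19,  b_{14} = 15,  b_{15} = 0,  b_{16} = 15,  b_{17} = 15,  b_{18} = 30,  b_{19} = 11,  b_{20} = 7,  b_{21} = 18,  b_{22} = 25,  b_{23} = 9,  b_{24} = 0,  b_{25} = 9,  b_{26} = 9,  b_{27} = 18,  b_{28} = 27,  b_{29} = 11,  b_{30} = 4,  b_{31} = 15,  b_{32} = 19,  b_{33} = 0,  b_{34} = 19,  b_{35} = 19,  b_{36} = 4,  b_{37} = 23,  b_{38} = 27.
Since (b_{37}, b_{38}) = (b_1, b_2) = (23, 27) (two consecutive terms determine the rest), the sequence is periodic with period 36.
(555 - 1) mod 36 = 14, so b_{555} = b_{15} = 0.

0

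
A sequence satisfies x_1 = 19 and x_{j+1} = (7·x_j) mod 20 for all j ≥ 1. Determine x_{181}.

We have x_1 = 19, x_2 = 13, x_3 = 11, x_4 = 17, x_5 = 19.
The sequence repeats with period 4.
So x_{181} = x_{1 + ((181-1) mod 4)} = x_1 = 19.

19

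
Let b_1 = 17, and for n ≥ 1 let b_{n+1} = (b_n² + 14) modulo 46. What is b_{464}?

27

b_1 = 17; b_2 = 27; b_3 = 7; b_4 = 17.
Since b_4 = b_1 = 17, the sequence is periodic with period 3.
So b_{464} = b_{1 + ((464-1) mod 3)} = b_2 = 27.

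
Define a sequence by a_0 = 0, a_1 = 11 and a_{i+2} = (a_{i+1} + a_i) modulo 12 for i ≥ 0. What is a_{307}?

7

Listing terms: a_0 = 0, a_1 = 11, a_2 = 11, a_3 = 10, a_4 = 9, a_5 = 7, a_6 = 4, a_7 = 11, a_8 = 3, a_9 = 2, a_{10} = 5, a_{11} = 7, a_{12} = 0, a_{13} = 7, a_{14} = 7, a_{15} = 2, a_{16} = 9, a_{17} = 11, a_{18} = 8, a_{19} = 7, a_{20} = 3, a_{21} = 10, a_{22} = 1, a_{23} = 11, a_{24} = 0, a_{25} = 11.
The sequence repeats with period 24.
So a_{307} = a_{0 + ((307-0) mod 24)} = a_{19} = 7.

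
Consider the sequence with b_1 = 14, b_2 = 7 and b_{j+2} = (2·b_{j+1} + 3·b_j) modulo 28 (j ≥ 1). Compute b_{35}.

Listing terms: b_1 = 14,  b_2 = 7,  b_3 = 0,  b_4 = 21,  b_5 = 14,  b_6 = 7.
Since (b_5, b_6) = (b_1, b_2) = (14, 7) (two consecutive terms determine the rest), the sequence is periodic with period 4.
(35 - 1) mod 4 = 2, so b_{35} = b_3 = 0.

0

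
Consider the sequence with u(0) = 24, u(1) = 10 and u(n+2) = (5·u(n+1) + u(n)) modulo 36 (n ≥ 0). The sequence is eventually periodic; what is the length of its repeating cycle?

u(0) = 24, u(1) = 10, u(2) = 2, u(3) = 20, u(4) = 30, u(5) = 26, u(6) = 16, u(7) = 34, u(8) = 6, u(9) = 28, u(10) = 2, u(11) = 2, u(12) = 12, u(13) = 26, u(14) = 34, u(15) = 16, u(16) = 6, u(17) = 10, u(18) = 20, u(19) = 2, u(20) = 30, u(21) = 8, u(22) = 34, u(23) = 34, u(24) = 24, u(25) = 10.
The sequence repeats with period 24.

24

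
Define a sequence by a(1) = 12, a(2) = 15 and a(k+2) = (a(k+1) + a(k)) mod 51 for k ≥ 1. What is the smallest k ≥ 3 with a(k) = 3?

Computing terms: a(1) = 12, a(2) = 15, a(3) = 27, a(4) = 42, a(5) = 18, a(6) = 9, a(7) = 27, a(8) = 36, a(9) = 12, a(10) = 48, a(11) = 9, a(12) = 6, a(13) = 15, a(14) = 21, a(15) = 36, a(16) = 6, a(17) = 42, a(18) = 48, a(19) = 39, a(20) = 36, a(21) = 24, a(22) = 9, a(23) = 33, a(24) = 42, a(25) = 24, a(26) = 15, a(27) = 39, a(28) = 3, a(29) = 42, a(30) = 45, a(31) = 36, a(32) = 30, a(33) = 15, a(34) = 45, a(35) = 9, a(36) = 3, a(37) = 12, a(38) = 15.
Since (a(37), a(38)) = (a(1), a(2)) = (12, 15) (two consecutive terms determine the rest), the sequence is periodic with period 36.
The value 3 first appears (with k ≥ 3) at a(28).

28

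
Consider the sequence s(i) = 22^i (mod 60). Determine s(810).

4

s(1) = 22,  s(2) = 4,  s(3) = 28,  s(4) = 16,  s(5) = 52,  s(6) = 4.
Since s(6) = s(2) = 4, the sequence is eventually periodic: after a pre-period of length 1 it cycles with period 4.
For i ≥ 2, s(i) depends only on (i - 2) mod 4. (810 - 2) mod 4 = 0, so s(810) = s(2) = 4.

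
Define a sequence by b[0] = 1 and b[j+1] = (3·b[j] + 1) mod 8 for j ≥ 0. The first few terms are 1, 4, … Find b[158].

We have b[0] = 1; b[1] = 4; b[2] = 5; b[3] = 0; b[4] = 1.
Since b[4] = b[0] = 1, the sequence is periodic with period 4.
(158 - 0) mod 4 = 2, so b[158] = b[2] = 5.

5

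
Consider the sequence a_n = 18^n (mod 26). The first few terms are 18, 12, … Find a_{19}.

We have a_1 = 18; a_2 = 12; a_3 = 8; a_4 = 14; a_5 = 18.
The sequence repeats with period 4.
So a_{19} = a_{1 + ((19-1) mod 4)} = a_3 = 8.

8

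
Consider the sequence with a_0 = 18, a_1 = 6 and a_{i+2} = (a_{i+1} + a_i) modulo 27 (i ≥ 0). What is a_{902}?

3

Listing terms: a_0 = 18; a_1 = 6; a_2 = 24; a_3 = 3; a_4 = 0; a_5 = 3; a_6 = 3; a_7 = 6; a_8 = 9; a_9 = 15; a_{10} = 24; a_{11} = 12; a_{12} = 9; a_{13} = 21; a_{14} = 3; a_{15} = 24; a_{16} = 0; a_{17} = 24; a_{18} = 24; a_{19} = 21; a_{20} = 18; a_{21} = 12; a_{22} = 3; a_{23} = 15; a_{24} = 18; a_{25} = 6.
The sequence repeats with period 24.
(902 - 0) mod 24 = 14, so a_{902} = a_{14} = 3.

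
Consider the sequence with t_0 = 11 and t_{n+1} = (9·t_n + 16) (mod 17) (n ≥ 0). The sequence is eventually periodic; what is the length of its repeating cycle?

8

We have t_0 = 11; t_1 = 13; t_2 = 14; t_3 = 6; t_4 = 2; t_5 = 0; t_6 = 16; t_7 = 7; t_8 = 11.
The sequence repeats with period 8.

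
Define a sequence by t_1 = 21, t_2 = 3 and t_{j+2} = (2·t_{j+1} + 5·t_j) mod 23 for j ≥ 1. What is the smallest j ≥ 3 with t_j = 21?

12

We have t_1 = 21; t_2 = 3; t_3 = 19; t_4 = 7; t_5 = 17; t_6 = 0; t_7 = 16; t_8 = 9; t_9 = 6; t_{10} = 11; t_{11} = 6; t_{12} = 21; t_{13} = 3.
Since (t_{12}, t_{13}) = (t_1, t_2) = (21, 3) (two consecutive terms determine the rest), the sequence is periodic with period 11.
The value 21 next appears (with j ≥ 3) at t_{12}.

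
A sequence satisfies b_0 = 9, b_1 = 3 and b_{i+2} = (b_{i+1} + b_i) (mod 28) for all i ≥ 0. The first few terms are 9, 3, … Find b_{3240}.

Listing terms: b_0 = 9, b_1 = 3, b_2 = 12, b_3 = 15, b_4 = 27, b_5 = 14, b_6 = 13, b_7 = 27, b_8 = 12, b_9 = 11, b_{10} = 23, b_{11} = 6, b_{12} = 1, b_{13} = 7, b_{14} = 8, b_{15} = 15, b_{16} = 23, b_{17} = 10, b_{18} = 5, b_{19} = 15, b_{20} = 20, b_{21} = 7, b_{22} = 27, b_{23} = 6, b_{24} = 5, b_{25} = 11, b_{26} = 16, b_{27} = 27, b_{28} = 15, b_{29} = 14, b_{30} = 1, b_{31} = 15, b_{32} = 16, b_{33} = 3, b_{34} = 19, b_{35} = 22, b_{36} = 13, b_{37} = 7, b_{38} = 20, b_{39} = 27, b_{40} = 19, b_{41} = 18, b_{42} = 9, b_{43} = 27, b_{44} = 8, b_{45} = 7, b_{46} = 15, b_{47} = 22, b_{48} = 9, b_{49} = 3.
Since (b_{48}, b_{49}) = (b_0, b_1) = (9, 3) (two consecutive terms determine the rest), the sequence is periodic with period 48.
So b_{3240} = b_{0 + ((3240-0) mod 48)} = b_{24} = 5.

5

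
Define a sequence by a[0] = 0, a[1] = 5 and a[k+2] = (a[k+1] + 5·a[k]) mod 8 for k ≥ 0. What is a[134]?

Computing terms: a[0] = 0, a[1] = 5, a[2] = 5, a[3] = 6, a[4] = 7, a[5] = 5, a[6] = 0, a[7] = 1, a[8] = 1, a[9] = 6, a[10] = 3, a[11] = 1, a[12] = 0, a[13] = 5.
The sequence repeats with period 12.
So a[134] = a[0 + ((134-0) mod 12)] = a[2] = 5.

5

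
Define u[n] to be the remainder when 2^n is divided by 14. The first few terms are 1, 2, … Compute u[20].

We have u[0] = 1,  u[1] = 2,  u[2] = 4,  u[3] = 8,  u[4] = 2.
Since u[4] = u[1] = 2, the sequence is eventually periodic: after a pre-period of length 1 it cycles with period 3.
For n ≥ 1, u[n] depends only on (n - 1) mod 3. (20 - 1) mod 3 = 1, so u[20] = u[2] = 4.

4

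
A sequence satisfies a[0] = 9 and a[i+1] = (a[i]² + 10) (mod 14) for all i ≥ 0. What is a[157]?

a[0] = 9, a[1] = 7, a[2] = 3, a[3] = 5, a[4] = 7.
Since a[4] = a[1] = 7, the sequence is eventually periodic: after a pre-period of length 1 it cycles with period 3.
For i ≥ 1, a[i] depends only on (i - 1) mod 3. (157 - 1) mod 3 = 0, so a[157] = a[1] = 7.

7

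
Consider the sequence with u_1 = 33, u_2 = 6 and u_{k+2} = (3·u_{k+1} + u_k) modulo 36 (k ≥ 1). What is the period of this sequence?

6

Listing terms: u_1 = 33,  u_2 = 6,  u_3 = 15,  u_4 = 15,  u_5 = 24,  u_6 = 15,  u_7 = 33,  u_8 = 6.
The sequence repeats with period 6.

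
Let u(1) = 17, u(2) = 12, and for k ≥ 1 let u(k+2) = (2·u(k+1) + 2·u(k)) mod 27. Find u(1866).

Listing terms: u(1) = 17; u(2) = 12; u(3) = 4; u(4) = 5; u(5) = 18; u(6) = 19; u(7) = 20; u(8) = 24; u(9) = 7; u(10) = 8; u(11) = 3; u(12) = 22; u(13) = 23; u(14) = 9; u(15) = 10; u(16) = 11; u(17) = 15; u(18) = 25; u(19) = 26; u(20) = 21; u(21) = 13; u(22) = 14; u(23) = 0; u(24) = 1; u(25) = 2; u(26) = 6; u(27) = 16; u(28) = 17; u(29) = 12.
Since (u(28), u(29)) = (u(1), u(2)) = (17, 12) (two consecutive terms determine the rest), the sequence is periodic with period 27.
(1866 - 1) mod 27 = 2, so u(1866) = u(3) = 4.

4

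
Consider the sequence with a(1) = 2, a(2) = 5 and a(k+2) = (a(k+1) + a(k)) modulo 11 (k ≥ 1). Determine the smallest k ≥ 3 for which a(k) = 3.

We have a(1) = 2; a(2) = 5; a(3) = 7; a(4) = 1; a(5) = 8; a(6) = 9; a(7) = 6; a(8) = 4; a(9) = 10; a(10) = 3; a(11) = 2; a(12) = 5.
The sequence repeats with period 10.
The value 3 first appears (with k ≥ 3) at a(10).

10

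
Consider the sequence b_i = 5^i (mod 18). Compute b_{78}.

1

Listing terms: b_1 = 5,  b_2 = 7,  b_3 = 17,  b_4 = 13,  b_5 = 11,  b_6 = 1,  b_7 = 5.
The sequence repeats with period 6.
(78 - 1) mod 6 = 5, so b_{78} = b_6 = 1.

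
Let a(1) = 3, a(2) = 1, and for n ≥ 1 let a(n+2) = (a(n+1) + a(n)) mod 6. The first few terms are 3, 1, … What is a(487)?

5

Listing terms: a(1) = 3; a(2) = 1; a(3) = 4; a(4) = 5; a(5) = 3; a(6) = 2; a(7) = 5; a(8) = 1; a(9) = 0; a(10) = 1; a(11) = 1; a(12) = 2; a(13) = 3; a(14) = 5; a(15) = 2; a(16) = 1; a(17) = 3; a(18) = 4; a(19) = 1; a(20) = 5; a(21) = 0; a(22) = 5; a(23) = 5; a(24) = 4; a(25) = 3; a(26) = 1.
Since (a(25), a(26)) = (a(1), a(2)) = (3, 1) (two consecutive terms determine the rest), the sequence is periodic with period 24.
(487 - 1) mod 24 = 6, so a(487) = a(7) = 5.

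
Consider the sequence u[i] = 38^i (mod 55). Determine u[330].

Computing terms: u[1] = 38; u[2] = 14; u[3] = 37; u[4] = 31; u[5] = 23; u[6] = 49; u[7] = 47; u[8] = 26; u[9] = 53; u[10] = 34; u[11] = 27; u[12] = 36; u[13] = 48; u[14] = 9; u[15] = 12; u[16] = 16; u[17] = 3; u[18] = 4; u[19] = 42; u[20] = 1; u[21] = 38.
Since u[21] = u[1] = 38, the sequence is periodic with period 20.
So u[330] = u[1 + ((330-1) mod 20)] = u[10] = 34.

34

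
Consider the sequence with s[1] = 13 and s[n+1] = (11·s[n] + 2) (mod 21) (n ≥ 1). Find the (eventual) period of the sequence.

3

We have s[1] = 13,  s[2] = 19,  s[3] = 1,  s[4] = 13.
Since s[4] = s[1] = 13, the sequence is periodic with period 3.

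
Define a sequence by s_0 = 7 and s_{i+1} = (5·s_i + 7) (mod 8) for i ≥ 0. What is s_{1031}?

We have s_0 = 7; s_1 = 2; s_2 = 1; s_3 = 4; s_4 = 3; s_5 = 6; s_6 = 5; s_7 = 0; s_8 = 7.
Since s_8 = s_0 = 7, the sequence is periodic with period 8.
So s_{1031} = s_{0 + ((1031-0) mod 8)} = s_7 = 0.

0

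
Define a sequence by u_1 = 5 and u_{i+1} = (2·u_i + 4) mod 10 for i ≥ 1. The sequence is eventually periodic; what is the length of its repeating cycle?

Computing terms: u_1 = 5; u_2 = 4; u_3 = 2; u_4 = 8; u_5 = 0; u_6 = 4.
Since u_6 = u_2 = 4, the sequence is eventually periodic: after a pre-period of length 1 it cycles with period 4.

4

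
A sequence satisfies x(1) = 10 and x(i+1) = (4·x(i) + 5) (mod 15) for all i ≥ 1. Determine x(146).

x(1) = 10; x(2) = 0; x(3) = 5; x(4) = 10.
Since x(4) = x(1) = 10, the sequence is periodic with period 3.
So x(146) = x(1 + ((146-1) mod 3)) = x(2) = 0.

0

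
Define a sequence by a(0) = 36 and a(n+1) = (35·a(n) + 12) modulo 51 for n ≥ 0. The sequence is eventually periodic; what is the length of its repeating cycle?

We have a(0) = 36,  a(1) = 48,  a(2) = 9,  a(3) = 21,  a(4) = 33,  a(5) = 45,  a(6) = 6,  a(7) = 18,  a(8) = 30,  a(9) = 42,  a(10) = 3,  a(11) = 15,  a(12) = 27,  a(13) = 39,  a(14) = 0,  a(15) = 12,  a(16) = 24,  a(17) = 36.
Since a(17) = a(0) = 36, the sequence is periodic with period 17.

17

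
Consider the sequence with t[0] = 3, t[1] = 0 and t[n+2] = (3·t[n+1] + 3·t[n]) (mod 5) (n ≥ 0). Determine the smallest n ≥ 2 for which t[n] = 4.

2

t[0] = 3, t[1] = 0, t[2] = 4, t[3] = 2, t[4] = 3, t[5] = 0.
Since (t[4], t[5]) = (t[0], t[1]) = (3, 0) (two consecutive terms determine the rest), the sequence is periodic with period 4.
The value 4 first appears (with n ≥ 2) at t[2].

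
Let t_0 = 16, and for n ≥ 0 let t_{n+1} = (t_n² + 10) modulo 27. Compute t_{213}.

11

We have t_0 = 16, t_1 = 23, t_2 = 26, t_3 = 11, t_4 = 23.
Since t_4 = t_1 = 23, the sequence is eventually periodic: after a pre-period of length 1 it cycles with period 3.
For n ≥ 1, t_n depends only on (n - 1) mod 3. (213 - 1) mod 3 = 2, so t_{213} = t_3 = 11.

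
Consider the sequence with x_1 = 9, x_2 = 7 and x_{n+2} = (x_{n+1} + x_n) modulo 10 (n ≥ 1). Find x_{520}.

3

We have x_1 = 9; x_2 = 7; x_3 = 6; x_4 = 3; x_5 = 9; x_6 = 2; x_7 = 1; x_8 = 3; x_9 = 4; x_{10} = 7; x_{11} = 1; x_{12} = 8; x_{13} = 9; x_{14} = 7.
Since (x_{13}, x_{14}) = (x_1, x_2) = (9, 7) (two consecutive terms determine the rest), the sequence is periodic with period 12.
(520 - 1) mod 12 = 3, so x_{520} = x_4 = 3.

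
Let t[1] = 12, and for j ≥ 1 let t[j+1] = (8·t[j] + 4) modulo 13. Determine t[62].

We have t[1] = 12, t[2] = 9, t[3] = 11, t[4] = 1, t[5] = 12.
Since t[5] = t[1] = 12, the sequence is periodic with period 4.
So t[62] = t[1 + ((62-1) mod 4)] = t[2] = 9.

9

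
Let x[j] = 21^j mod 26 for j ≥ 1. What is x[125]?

x[1] = 21; x[2] = 25; x[3] = 5; x[4] = 1; x[5] = 21.
Since x[5] = x[1] = 21, the sequence is periodic with period 4.
So x[125] = x[1 + ((125-1) mod 4)] = x[1] = 21.

21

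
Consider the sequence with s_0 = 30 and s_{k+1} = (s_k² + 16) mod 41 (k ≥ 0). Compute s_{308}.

26

We have s_0 = 30, s_1 = 14, s_2 = 7, s_3 = 24, s_4 = 18, s_5 = 12, s_6 = 37, s_7 = 32, s_8 = 15, s_9 = 36, s_{10} = 0, s_{11} = 16, s_{12} = 26, s_{13} = 36.
Since s_{13} = s_9 = 36, the sequence is eventually periodic: after a pre-period of length 9 it cycles with period 4.
For k ≥ 9, s_k depends only on (k - 9) mod 4. (308 - 9) mod 4 = 3, so s_{308} = s_{12} = 26.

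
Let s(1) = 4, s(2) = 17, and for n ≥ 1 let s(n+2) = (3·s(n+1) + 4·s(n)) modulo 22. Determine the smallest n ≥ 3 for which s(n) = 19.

5

s(1) = 4, s(2) = 17, s(3) = 1, s(4) = 5, s(5) = 19, s(6) = 11, s(7) = 21, s(8) = 19, s(9) = 9, s(10) = 15, s(11) = 15, s(12) = 17, s(13) = 1.
Since (s(12), s(13)) = (s(2), s(3)) = (17, 1) (two consecutive terms determine the rest), the sequence is eventually periodic: after a pre-period of length 1 it cycles with period 10.
The value 19 first appears (with n ≥ 3) at s(5).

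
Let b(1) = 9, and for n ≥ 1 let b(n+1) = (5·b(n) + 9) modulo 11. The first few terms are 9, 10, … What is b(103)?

We have b(1) = 9, b(2) = 10, b(3) = 4, b(4) = 7, b(5) = 0, b(6) = 9.
The sequence repeats with period 5.
So b(103) = b(1 + ((103-1) mod 5)) = b(3) = 4.

4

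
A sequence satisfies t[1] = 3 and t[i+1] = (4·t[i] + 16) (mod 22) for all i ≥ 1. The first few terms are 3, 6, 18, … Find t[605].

Listing terms: t[1] = 3, t[2] = 6, t[3] = 18, t[4] = 0, t[5] = 16, t[6] = 14, t[7] = 6.
Since t[7] = t[2] = 6, the sequence is eventually periodic: after a pre-period of length 1 it cycles with period 5.
For i ≥ 2, t[i] depends only on (i - 2) mod 5. (605 - 2) mod 5 = 3, so t[605] = t[5] = 16.

16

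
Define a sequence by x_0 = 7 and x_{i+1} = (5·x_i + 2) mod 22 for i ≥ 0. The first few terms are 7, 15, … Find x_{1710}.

x_0 = 7, x_1 = 15, x_2 = 11, x_3 = 13, x_4 = 1, x_5 = 7.
The sequence repeats with period 5.
So x_{1710} = x_{0 + ((1710-0) mod 5)} = x_0 = 7.

7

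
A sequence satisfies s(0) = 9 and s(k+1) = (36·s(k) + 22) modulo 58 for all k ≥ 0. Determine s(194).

54

We have s(0) = 9; s(1) = 56; s(2) = 8; s(3) = 20; s(4) = 46; s(5) = 54; s(6) = 52; s(7) = 38; s(8) = 56.
Since s(8) = s(1) = 56, the sequence is eventually periodic: after a pre-period of length 1 it cycles with period 7.
For k ≥ 1, s(k) depends only on (k - 1) mod 7. (194 - 1) mod 7 = 4, so s(194) = s(5) = 54.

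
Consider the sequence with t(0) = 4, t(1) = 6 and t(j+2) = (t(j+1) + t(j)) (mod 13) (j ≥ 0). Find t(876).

We have t(0) = 4; t(1) = 6; t(2) = 10; t(3) = 3; t(4) = 0; t(5) = 3; t(6) = 3; t(7) = 6; t(8) = 9; t(9) = 2; t(10) = 11; t(11) = 0; t(12) = 11; t(13) = 11; t(14) = 9; t(15) = 7; t(16) = 3; t(17) = 10; t(18) = 0; t(19) = 10; t(20) = 10; t(21) = 7; t(22) = 4; t(23) = 11; t(24) = 2; t(25) = 0; t(26) = 2; t(27) = 2; t(28) = 4; t(29) = 6.
Since (t(28), t(29)) = (t(0), t(1)) = (4, 6) (two consecutive terms determine the rest), the sequence is periodic with period 28.
So t(876) = t(0 + ((876-0) mod 28)) = t(8) = 9.

9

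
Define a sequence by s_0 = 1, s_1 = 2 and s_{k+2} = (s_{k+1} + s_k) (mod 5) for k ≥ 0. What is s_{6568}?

s_0 = 1; s_1 = 2; s_2 = 3; s_3 = 0; s_4 = 3; s_5 = 3; s_6 = 1; s_7 = 4; s_8 = 0; s_9 = 4; s_{10} = 4; s_{11} = 3; s_{12} = 2; s_{13} = 0; s_{14} = 2; s_{15} = 2; s_{16} = 4; s_{17} = 1; s_{18} = 0; s_{19} = 1; s_{20} = 1; s_{21} = 2.
Since (s_{20}, s_{21}) = (s_0, s_1) = (1, 2) (two consecutive terms determine the rest), the sequence is periodic with period 20.
So s_{6568} = s_{0 + ((6568-0) mod 20)} = s_8 = 0.

0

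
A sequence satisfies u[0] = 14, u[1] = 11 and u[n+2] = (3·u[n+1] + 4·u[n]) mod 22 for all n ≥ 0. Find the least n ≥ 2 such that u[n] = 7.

5

u[0] = 14, u[1] = 11, u[2] = 1, u[3] = 3, u[4] = 13, u[5] = 7, u[6] = 7, u[7] = 5, u[8] = 21, u[9] = 17, u[10] = 3, u[11] = 11, u[12] = 1.
Since (u[11], u[12]) = (u[1], u[2]) = (11, 1) (two consecutive terms determine the rest), the sequence is eventually periodic: after a pre-period of length 1 it cycles with period 10.
The value 7 first appears (with n ≥ 2) at u[5].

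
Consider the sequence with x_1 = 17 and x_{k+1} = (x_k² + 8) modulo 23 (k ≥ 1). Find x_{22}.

21

We have x_1 = 17; x_2 = 21; x_3 = 12; x_4 = 14; x_5 = 20; x_6 = 17.
The sequence repeats with period 5.
So x_{22} = x_{1 + ((22-1) mod 5)} = x_2 = 21.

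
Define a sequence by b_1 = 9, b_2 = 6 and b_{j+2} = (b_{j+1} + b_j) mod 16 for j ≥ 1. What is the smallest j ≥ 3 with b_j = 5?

4

b_1 = 9; b_2 = 6; b_3 = 15; b_4 = 5; b_5 = 4; b_6 = 9; b_7 = 13; b_8 = 6; b_9 = 3; b_{10} = 9; b_{11} = 12; b_{12} = 5; b_{13} = 1; b_{14} = 6; b_{15} = 7; b_{16} = 13; b_{17} = 4; b_{18} = 1; b_{19} = 5; b_{20} = 6; b_{21} = 11; b_{22} = 1; b_{23} = 12; b_{24} = 13; b_{25} = 9; b_{26} = 6.
Since (b_{25}, b_{26}) = (b_1, b_2) = (9, 6) (two consecutive terms determine the rest), the sequence is periodic with period 24.
The value 5 first appears (with j ≥ 3) at b_4.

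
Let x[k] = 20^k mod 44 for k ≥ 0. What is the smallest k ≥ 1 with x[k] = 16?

Listing terms: x[0] = 1; x[1] = 20; x[2] = 4; x[3] = 36; x[4] = 16; x[5] = 12; x[6] = 20.
Since x[6] = x[1] = 20, the sequence is eventually periodic: after a pre-period of length 1 it cycles with period 5.
The value 16 first appears (with k ≥ 1) at x[4].

4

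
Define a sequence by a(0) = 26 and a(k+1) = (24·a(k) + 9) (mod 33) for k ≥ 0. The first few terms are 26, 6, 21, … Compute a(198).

Listing terms: a(0) = 26, a(1) = 6, a(2) = 21, a(3) = 18, a(4) = 12, a(5) = 0, a(6) = 9, a(7) = 27, a(8) = 30, a(9) = 3, a(10) = 15, a(11) = 6.
Since a(11) = a(1) = 6, the sequence is eventually periodic: after a pre-period of length 1 it cycles with period 10.
For k ≥ 1, a(k) depends only on (k - 1) mod 10. (198 - 1) mod 10 = 7, so a(198) = a(8) = 30.

30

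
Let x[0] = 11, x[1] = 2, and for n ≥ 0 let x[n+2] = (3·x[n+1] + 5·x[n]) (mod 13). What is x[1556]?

2

Computing terms: x[0] = 11; x[1] = 2; x[2] = 9; x[3] = 11; x[4] = 0; x[5] = 3; x[6] = 9; x[7] = 3; x[8] = 2; x[9] = 8; x[10] = 8; x[11] = 12; x[12] = 11; x[13] = 2.
Since (x[12], x[13]) = (x[0], x[1]) = (11, 2) (two consecutive terms determine the rest), the sequence is periodic with period 12.
So x[1556] = x[0 + ((1556-0) mod 12)] = x[8] = 2.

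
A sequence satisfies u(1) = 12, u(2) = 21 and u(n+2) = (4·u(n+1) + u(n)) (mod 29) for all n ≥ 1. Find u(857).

Listing terms: u(1) = 12,  u(2) = 21,  u(3) = 9,  u(4) = 28,  u(5) = 5,  u(6) = 19,  u(7) = 23,  u(8) = 24,  u(9) = 3,  u(10) = 7,  u(11) = 2,  u(12) = 15,  u(13) = 4,  u(14) = 2,  u(15) = 12,  u(16) = 21.
The sequence repeats with period 14.
(857 - 1) mod 14 = 2, so u(857) = u(3) = 9.

9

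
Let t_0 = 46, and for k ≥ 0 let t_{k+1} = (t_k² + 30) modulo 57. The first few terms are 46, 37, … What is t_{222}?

22

t_0 = 46; t_1 = 37; t_2 = 31; t_3 = 22; t_4 = 1; t_5 = 31.
Since t_5 = t_2 = 31, the sequence is eventually periodic: after a pre-period of length 2 it cycles with period 3.
For k ≥ 2, t_k depends only on (k - 2) mod 3. (222 - 2) mod 3 = 1, so t_{222} = t_3 = 22.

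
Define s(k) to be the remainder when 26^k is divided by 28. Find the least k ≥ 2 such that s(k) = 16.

s(1) = 26,  s(2) = 4,  s(3) = 20,  s(4) = 16,  s(5) = 24,  s(6) = 8,  s(7) = 12,  s(8) = 4.
Since s(8) = s(2) = 4, the sequence is eventually periodic: after a pre-period of length 1 it cycles with period 6.
The value 16 first appears (with k ≥ 2) at s(4).

4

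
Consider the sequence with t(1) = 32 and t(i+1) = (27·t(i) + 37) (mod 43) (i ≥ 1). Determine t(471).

19

t(1) = 32,  t(2) = 41,  t(3) = 26,  t(4) = 8,  t(5) = 38,  t(6) = 31,  t(7) = 14,  t(8) = 28,  t(9) = 19,  t(10) = 34,  t(11) = 9,  t(12) = 22,  t(13) = 29,  t(14) = 3,  t(15) = 32.
Since t(15) = t(1) = 32, the sequence is periodic with period 14.
So t(471) = t(1 + ((471-1) mod 14)) = t(9) = 19.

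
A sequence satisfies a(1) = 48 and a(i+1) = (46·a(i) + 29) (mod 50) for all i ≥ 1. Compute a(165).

Computing terms: a(1) = 48,  a(2) = 37,  a(3) = 31,  a(4) = 5,  a(5) = 9,  a(6) = 43,  a(7) = 7,  a(8) = 1,  a(9) = 25,  a(10) = 29,  a(11) = 13,  a(12) = 27,  a(13) = 21,  a(14) = 45,  a(15) = 49,  a(16) = 33,  a(17) = 47,  a(18) = 41,  a(19) = 15,  a(20) = 19,  a(21) = 3,  a(22) = 17,  a(23) = 11,  a(24) = 35,  a(25) = 39,  a(26) = 23,  a(27) = 37.
Since a(27) = a(2) = 37, the sequence is eventually periodic: after a pre-period of length 1 it cycles with period 25.
For i ≥ 2, a(i) depends only on (i - 2) mod 25. (165 - 2) mod 25 = 13, so a(165) = a(15) = 49.

49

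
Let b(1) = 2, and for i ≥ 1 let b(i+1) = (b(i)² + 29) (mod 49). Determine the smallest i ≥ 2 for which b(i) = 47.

7

We have b(1) = 2; b(2) = 33; b(3) = 40; b(4) = 12; b(5) = 26; b(6) = 19; b(7) = 47; b(8) = 33.
Since b(8) = b(2) = 33, the sequence is eventually periodic: after a pre-period of length 1 it cycles with period 6.
The value 47 first appears (with i ≥ 2) at b(7).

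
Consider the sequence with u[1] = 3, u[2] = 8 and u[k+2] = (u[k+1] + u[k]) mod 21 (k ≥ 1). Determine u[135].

Listing terms: u[1] = 3,  u[2] = 8,  u[3] = 11,  u[4] = 19,  u[5] = 9,  u[6] = 7,  u[7] = 16,  u[8] = 2,  u[9] = 18,  u[10] = 20,  u[11] = 17,  u[12] = 16,  u[13] = 12,  u[14] = 7,  u[15] = 19,  u[16] = 5,  u[17] = 3,  u[18] = 8.
The sequence repeats with period 16.
So u[135] = u[1 + ((135-1) mod 16)] = u[7] = 16.

16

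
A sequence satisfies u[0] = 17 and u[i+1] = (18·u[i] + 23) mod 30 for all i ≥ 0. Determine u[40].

Computing terms: u[0] = 17, u[1] = 29, u[2] = 5, u[3] = 23, u[4] = 17.
Since u[4] = u[0] = 17, the sequence is periodic with period 4.
So u[40] = u[0 + ((40-0) mod 4)] = u[0] = 17.

17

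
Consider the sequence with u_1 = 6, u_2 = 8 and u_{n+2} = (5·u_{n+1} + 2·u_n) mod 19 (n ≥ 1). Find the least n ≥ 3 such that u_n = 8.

Computing terms: u_1 = 6; u_2 = 8; u_3 = 14; u_4 = 10; u_5 = 2; u_6 = 11; u_7 = 2; u_8 = 13; u_9 = 12; u_{10} = 10; u_{11} = 17; u_{12} = 10; u_{13} = 8; u_{14} = 3; u_{15} = 12; u_{16} = 9; u_{17} = 12; u_{18} = 2; u_{19} = 15; u_{20} = 3; u_{21} = 7; u_{22} = 3; u_{23} = 10; u_{24} = 18; u_{25} = 15; u_{26} = 16; u_{27} = 15; u_{28} = 12; u_{29} = 14; u_{30} = 18; u_{31} = 4; u_{32} = 18; u_{33} = 3; u_{34} = 13; u_{35} = 14; u_{36} = 1; u_{37} = 14; u_{38} = 15; u_{39} = 8; u_{40} = 13; u_{41} = 5; u_{42} = 13; u_{43} = 18; u_{44} = 2; u_{45} = 8; u_{46} = 6; u_{47} = 8.
The sequence repeats with period 45.
The value 8 first appears (with n ≥ 3) at u_{13}.

13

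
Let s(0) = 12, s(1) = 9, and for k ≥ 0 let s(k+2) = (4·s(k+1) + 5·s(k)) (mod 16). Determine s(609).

9

Listing terms: s(0) = 12,  s(1) = 9,  s(2) = 0,  s(3) = 13,  s(4) = 4,  s(5) = 1,  s(6) = 8,  s(7) = 5,  s(8) = 12,  s(9) = 9.
The sequence repeats with period 8.
So s(609) = s(0 + ((609-0) mod 8)) = s(1) = 9.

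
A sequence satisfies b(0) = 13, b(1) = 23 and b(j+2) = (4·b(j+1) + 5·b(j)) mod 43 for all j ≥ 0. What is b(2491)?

19

b(0) = 13, b(1) = 23, b(2) = 28, b(3) = 12, b(4) = 16, b(5) = 38, b(6) = 17, b(7) = 0, b(8) = 42, b(9) = 39, b(10) = 22, b(11) = 25, b(12) = 38, b(13) = 19, b(14) = 8, b(15) = 41, b(16) = 32, b(17) = 32, b(18) = 30, b(19) = 22, b(20) = 23, b(21) = 30, b(22) = 20, b(23) = 15, b(24) = 31, b(25) = 27, b(26) = 5, b(27) = 26, b(28) = 0, b(29) = 1, b(30) = 4, b(31) = 21, b(32) = 18, b(33) = 5, b(34) = 24, b(35) = 35, b(36) = 2, b(37) = 11, b(38) = 11, b(39) = 13, b(40) = 21, b(41) = 20, b(42) = 13, b(43) = 23.
Since (b(42), b(43)) = (b(0), b(1)) = (13, 23) (two consecutive terms determine the rest), the sequence is periodic with period 42.
(2491 - 0) mod 42 = 13, so b(2491) = b(13) = 19.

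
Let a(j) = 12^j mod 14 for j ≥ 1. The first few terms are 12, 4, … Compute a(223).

12

Computing terms: a(1) = 12,  a(2) = 4,  a(3) = 6,  a(4) = 2,  a(5) = 10,  a(6) = 8,  a(7) = 12.
The sequence repeats with period 6.
So a(223) = a(1 + ((223-1) mod 6)) = a(1) = 12.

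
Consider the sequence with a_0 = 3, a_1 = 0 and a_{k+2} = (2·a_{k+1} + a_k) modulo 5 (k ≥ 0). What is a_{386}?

Computing terms: a_0 = 3; a_1 = 0; a_2 = 3; a_3 = 1; a_4 = 0; a_5 = 1; a_6 = 2; a_7 = 0; a_8 = 2; a_9 = 4; a_{10} = 0; a_{11} = 4; a_{12} = 3; a_{13} = 0.
The sequence repeats with period 12.
(386 - 0) mod 12 = 2, so a_{386} = a_2 = 3.

3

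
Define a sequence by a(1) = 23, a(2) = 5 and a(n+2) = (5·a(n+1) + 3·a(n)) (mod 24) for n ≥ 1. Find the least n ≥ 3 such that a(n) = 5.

a(1) = 23; a(2) = 5; a(3) = 22; a(4) = 5; a(5) = 19; a(6) = 14; a(7) = 7; a(8) = 5; a(9) = 22.
Since (a(8), a(9)) = (a(2), a(3)) = (5, 22) (two consecutive terms determine the rest), the sequence is eventually periodic: after a pre-period of length 1 it cycles with period 6.
The value 5 first appears (with n ≥ 3) at a(4).

4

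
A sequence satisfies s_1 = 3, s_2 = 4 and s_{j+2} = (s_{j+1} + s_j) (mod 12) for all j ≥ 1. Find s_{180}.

s_1 = 3; s_2 = 4; s_3 = 7; s_4 = 11; s_5 = 6; s_6 = 5; s_7 = 11; s_8 = 4; s_9 = 3; s_{10} = 7; s_{11} = 10; s_{12} = 5; s_{13} = 3; s_{14} = 8; s_{15} = 11; s_{16} = 7; s_{17} = 6; s_{18} = 1; s_{19} = 7; s_{20} = 8; s_{21} = 3; s_{22} = 11; s_{23} = 2; s_{24} = 1; s_{25} = 3; s_{26} = 4.
Since (s_{25}, s_{26}) = (s_1, s_2) = (3, 4) (two consecutive terms determine the rest), the sequence is periodic with period 24.
(180 - 1) mod 24 = 11, so s_{180} = s_{12} = 5.

5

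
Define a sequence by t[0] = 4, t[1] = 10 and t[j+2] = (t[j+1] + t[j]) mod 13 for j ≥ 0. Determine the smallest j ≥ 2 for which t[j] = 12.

4

Computing terms: t[0] = 4; t[1] = 10; t[2] = 1; t[3] = 11; t[4] = 12; t[5] = 10; t[6] = 9; t[7] = 6; t[8] = 2; t[9] = 8; t[10] = 10; t[11] = 5; t[12] = 2; t[13] = 7; t[14] = 9; t[15] = 3; t[16] = 12; t[17] = 2; t[18] = 1; t[19] = 3; t[20] = 4; t[21] = 7; t[22] = 11; t[23] = 5; t[24] = 3; t[25] = 8; t[26] = 11; t[27] = 6; t[28] = 4; t[29] = 10.
Since (t[28], t[29]) = (t[0], t[1]) = (4, 10) (two consecutive terms determine the rest), the sequence is periodic with period 28.
The value 12 first appears (with j ≥ 2) at t[4].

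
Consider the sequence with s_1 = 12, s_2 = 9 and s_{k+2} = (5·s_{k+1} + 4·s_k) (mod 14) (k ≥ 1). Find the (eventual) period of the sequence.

Listing terms: s_1 = 12; s_2 = 9; s_3 = 9; s_4 = 11; s_5 = 7; s_6 = 9; s_7 = 3; s_8 = 9; s_9 = 1; s_{10} = 13; s_{11} = 13; s_{12} = 5; s_{13} = 7; s_{14} = 13; s_{15} = 9; s_{16} = 13; s_{17} = 3; s_{18} = 11; s_{19} = 11; s_{20} = 1; s_{21} = 7; s_{22} = 11; s_{23} = 13; s_{24} = 11; s_{25} = 9; s_{26} = 5; s_{27} = 5; s_{28} = 3; s_{29} = 7; s_{30} = 5; s_{31} = 11; s_{32} = 5; s_{33} = 13; s_{34} = 1; s_{35} = 1; s_{36} = 9; s_{37} = 7; s_{38} = 1; s_{39} = 5; s_{40} = 1; s_{41} = 11; s_{42} = 3; s_{43} = 3; s_{44} = 13; s_{45} = 7; s_{46} = 3; s_{47} = 1; s_{48} = 3; s_{49} = 5; s_{50} = 9; s_{51} = 9.
Since (s_{50}, s_{51}) = (s_2, s_3) = (9, 9) (two consecutive terms determine the rest), the sequence is eventually periodic: after a pre-period of length 1 it cycles with period 48.

48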